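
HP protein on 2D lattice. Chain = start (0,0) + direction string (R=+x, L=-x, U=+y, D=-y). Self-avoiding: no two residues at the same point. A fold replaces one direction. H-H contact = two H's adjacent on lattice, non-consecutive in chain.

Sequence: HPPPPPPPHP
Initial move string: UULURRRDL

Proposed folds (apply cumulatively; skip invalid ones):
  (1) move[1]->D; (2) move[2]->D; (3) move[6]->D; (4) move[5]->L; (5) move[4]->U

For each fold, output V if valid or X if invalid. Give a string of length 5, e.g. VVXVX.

Initial: UULURRRDL -> [(0, 0), (0, 1), (0, 2), (-1, 2), (-1, 3), (0, 3), (1, 3), (2, 3), (2, 2), (1, 2)]
Fold 1: move[1]->D => UDLURRRDL INVALID (collision), skipped
Fold 2: move[2]->D => UUDURRRDL INVALID (collision), skipped
Fold 3: move[6]->D => UULURRDDL INVALID (collision), skipped
Fold 4: move[5]->L => UULURLRDL INVALID (collision), skipped
Fold 5: move[4]->U => UULUURRDL VALID

Answer: XXXXV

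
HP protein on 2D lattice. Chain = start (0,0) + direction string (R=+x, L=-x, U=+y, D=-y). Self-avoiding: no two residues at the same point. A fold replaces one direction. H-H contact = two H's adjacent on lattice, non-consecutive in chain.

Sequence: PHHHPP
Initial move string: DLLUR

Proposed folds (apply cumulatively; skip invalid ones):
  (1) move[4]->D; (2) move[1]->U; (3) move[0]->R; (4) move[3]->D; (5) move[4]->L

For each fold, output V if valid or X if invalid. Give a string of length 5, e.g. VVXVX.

Initial: DLLUR -> [(0, 0), (0, -1), (-1, -1), (-2, -1), (-2, 0), (-1, 0)]
Fold 1: move[4]->D => DLLUD INVALID (collision), skipped
Fold 2: move[1]->U => DULUR INVALID (collision), skipped
Fold 3: move[0]->R => RLLUR INVALID (collision), skipped
Fold 4: move[3]->D => DLLDR VALID
Fold 5: move[4]->L => DLLDL VALID

Answer: XXXVV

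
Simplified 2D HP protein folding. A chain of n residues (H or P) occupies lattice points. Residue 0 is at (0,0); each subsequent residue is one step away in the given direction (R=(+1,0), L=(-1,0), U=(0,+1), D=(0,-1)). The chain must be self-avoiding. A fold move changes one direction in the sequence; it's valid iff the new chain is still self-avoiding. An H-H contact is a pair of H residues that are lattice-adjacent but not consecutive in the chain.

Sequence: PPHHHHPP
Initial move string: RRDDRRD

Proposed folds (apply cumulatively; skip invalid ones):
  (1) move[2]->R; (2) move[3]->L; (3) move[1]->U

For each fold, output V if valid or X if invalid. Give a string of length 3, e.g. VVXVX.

Answer: VXV

Derivation:
Initial: RRDDRRD -> [(0, 0), (1, 0), (2, 0), (2, -1), (2, -2), (3, -2), (4, -2), (4, -3)]
Fold 1: move[2]->R => RRRDRRD VALID
Fold 2: move[3]->L => RRRLRRD INVALID (collision), skipped
Fold 3: move[1]->U => RURDRRD VALID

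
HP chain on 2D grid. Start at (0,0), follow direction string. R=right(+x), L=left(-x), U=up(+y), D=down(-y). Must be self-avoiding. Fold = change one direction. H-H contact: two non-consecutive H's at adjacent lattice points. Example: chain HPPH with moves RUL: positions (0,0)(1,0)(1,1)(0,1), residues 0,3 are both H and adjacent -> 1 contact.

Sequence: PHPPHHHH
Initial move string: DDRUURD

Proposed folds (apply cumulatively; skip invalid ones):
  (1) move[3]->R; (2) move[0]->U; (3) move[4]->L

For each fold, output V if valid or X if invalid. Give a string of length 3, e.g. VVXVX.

Answer: VXX

Derivation:
Initial: DDRUURD -> [(0, 0), (0, -1), (0, -2), (1, -2), (1, -1), (1, 0), (2, 0), (2, -1)]
Fold 1: move[3]->R => DDRRURD VALID
Fold 2: move[0]->U => UDRRURD INVALID (collision), skipped
Fold 3: move[4]->L => DDRRLRD INVALID (collision), skipped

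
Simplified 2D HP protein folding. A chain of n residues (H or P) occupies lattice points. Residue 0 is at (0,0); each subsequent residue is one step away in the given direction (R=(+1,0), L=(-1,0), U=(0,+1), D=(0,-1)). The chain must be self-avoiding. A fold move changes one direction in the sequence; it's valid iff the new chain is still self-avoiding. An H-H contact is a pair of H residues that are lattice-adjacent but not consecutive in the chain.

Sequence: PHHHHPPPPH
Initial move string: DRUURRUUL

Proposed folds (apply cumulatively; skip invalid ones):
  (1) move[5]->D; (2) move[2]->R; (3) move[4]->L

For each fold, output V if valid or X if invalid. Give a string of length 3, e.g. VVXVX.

Answer: XVX

Derivation:
Initial: DRUURRUUL -> [(0, 0), (0, -1), (1, -1), (1, 0), (1, 1), (2, 1), (3, 1), (3, 2), (3, 3), (2, 3)]
Fold 1: move[5]->D => DRUURDUUL INVALID (collision), skipped
Fold 2: move[2]->R => DRRURRUUL VALID
Fold 3: move[4]->L => DRRULRUUL INVALID (collision), skipped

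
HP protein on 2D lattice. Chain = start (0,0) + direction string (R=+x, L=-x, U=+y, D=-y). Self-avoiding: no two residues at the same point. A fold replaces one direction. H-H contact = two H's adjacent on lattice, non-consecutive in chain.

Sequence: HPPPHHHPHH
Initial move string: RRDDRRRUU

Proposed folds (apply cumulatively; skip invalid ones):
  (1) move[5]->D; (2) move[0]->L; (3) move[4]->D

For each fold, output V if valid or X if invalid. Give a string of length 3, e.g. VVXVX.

Initial: RRDDRRRUU -> [(0, 0), (1, 0), (2, 0), (2, -1), (2, -2), (3, -2), (4, -2), (5, -2), (5, -1), (5, 0)]
Fold 1: move[5]->D => RRDDRDRUU VALID
Fold 2: move[0]->L => LRDDRDRUU INVALID (collision), skipped
Fold 3: move[4]->D => RRDDDDRUU VALID

Answer: VXV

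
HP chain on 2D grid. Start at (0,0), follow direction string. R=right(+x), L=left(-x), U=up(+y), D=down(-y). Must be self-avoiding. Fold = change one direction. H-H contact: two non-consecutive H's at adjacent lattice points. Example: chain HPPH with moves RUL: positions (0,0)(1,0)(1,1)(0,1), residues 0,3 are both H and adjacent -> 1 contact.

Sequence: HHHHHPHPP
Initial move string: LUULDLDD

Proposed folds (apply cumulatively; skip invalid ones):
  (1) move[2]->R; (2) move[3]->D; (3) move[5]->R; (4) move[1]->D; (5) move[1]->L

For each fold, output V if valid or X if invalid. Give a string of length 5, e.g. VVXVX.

Answer: XXXXV

Derivation:
Initial: LUULDLDD -> [(0, 0), (-1, 0), (-1, 1), (-1, 2), (-2, 2), (-2, 1), (-3, 1), (-3, 0), (-3, -1)]
Fold 1: move[2]->R => LURLDLDD INVALID (collision), skipped
Fold 2: move[3]->D => LUUDDLDD INVALID (collision), skipped
Fold 3: move[5]->R => LUULDRDD INVALID (collision), skipped
Fold 4: move[1]->D => LDULDLDD INVALID (collision), skipped
Fold 5: move[1]->L => LLULDLDD VALID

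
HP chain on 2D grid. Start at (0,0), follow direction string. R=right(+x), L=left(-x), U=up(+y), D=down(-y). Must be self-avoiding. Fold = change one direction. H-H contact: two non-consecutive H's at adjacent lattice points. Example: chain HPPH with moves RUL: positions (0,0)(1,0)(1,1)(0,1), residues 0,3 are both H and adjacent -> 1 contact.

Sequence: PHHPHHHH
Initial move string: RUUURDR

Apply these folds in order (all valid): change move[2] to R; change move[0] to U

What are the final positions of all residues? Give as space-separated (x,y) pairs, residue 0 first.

Answer: (0,0) (0,1) (0,2) (1,2) (1,3) (2,3) (2,2) (3,2)

Derivation:
Initial moves: RUUURDR
Fold: move[2]->R => RURURDR (positions: [(0, 0), (1, 0), (1, 1), (2, 1), (2, 2), (3, 2), (3, 1), (4, 1)])
Fold: move[0]->U => UURURDR (positions: [(0, 0), (0, 1), (0, 2), (1, 2), (1, 3), (2, 3), (2, 2), (3, 2)])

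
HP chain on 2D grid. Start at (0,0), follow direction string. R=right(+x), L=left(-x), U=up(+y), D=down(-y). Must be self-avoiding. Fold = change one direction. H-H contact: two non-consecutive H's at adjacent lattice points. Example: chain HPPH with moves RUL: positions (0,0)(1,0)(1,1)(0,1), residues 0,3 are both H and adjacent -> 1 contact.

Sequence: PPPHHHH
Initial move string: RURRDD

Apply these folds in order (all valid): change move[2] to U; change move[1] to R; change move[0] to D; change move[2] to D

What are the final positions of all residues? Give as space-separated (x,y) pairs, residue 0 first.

Answer: (0,0) (0,-1) (1,-1) (1,-2) (2,-2) (2,-3) (2,-4)

Derivation:
Initial moves: RURRDD
Fold: move[2]->U => RUURDD (positions: [(0, 0), (1, 0), (1, 1), (1, 2), (2, 2), (2, 1), (2, 0)])
Fold: move[1]->R => RRURDD (positions: [(0, 0), (1, 0), (2, 0), (2, 1), (3, 1), (3, 0), (3, -1)])
Fold: move[0]->D => DRURDD (positions: [(0, 0), (0, -1), (1, -1), (1, 0), (2, 0), (2, -1), (2, -2)])
Fold: move[2]->D => DRDRDD (positions: [(0, 0), (0, -1), (1, -1), (1, -2), (2, -2), (2, -3), (2, -4)])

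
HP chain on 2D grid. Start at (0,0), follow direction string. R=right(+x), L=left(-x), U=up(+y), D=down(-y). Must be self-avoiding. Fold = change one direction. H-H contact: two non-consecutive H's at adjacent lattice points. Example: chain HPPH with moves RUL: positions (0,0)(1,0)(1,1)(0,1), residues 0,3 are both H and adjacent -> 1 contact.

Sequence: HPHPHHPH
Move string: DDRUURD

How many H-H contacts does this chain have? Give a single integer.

Positions: [(0, 0), (0, -1), (0, -2), (1, -2), (1, -1), (1, 0), (2, 0), (2, -1)]
H-H contact: residue 0 @(0,0) - residue 5 @(1, 0)
H-H contact: residue 4 @(1,-1) - residue 7 @(2, -1)

Answer: 2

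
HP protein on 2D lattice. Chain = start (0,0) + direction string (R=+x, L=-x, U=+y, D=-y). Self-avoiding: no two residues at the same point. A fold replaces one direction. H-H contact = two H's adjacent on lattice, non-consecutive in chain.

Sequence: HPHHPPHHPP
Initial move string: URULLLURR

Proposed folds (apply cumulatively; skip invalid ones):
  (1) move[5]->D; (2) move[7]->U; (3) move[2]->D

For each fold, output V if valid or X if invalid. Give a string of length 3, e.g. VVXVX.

Answer: XVX

Derivation:
Initial: URULLLURR -> [(0, 0), (0, 1), (1, 1), (1, 2), (0, 2), (-1, 2), (-2, 2), (-2, 3), (-1, 3), (0, 3)]
Fold 1: move[5]->D => URULLDURR INVALID (collision), skipped
Fold 2: move[7]->U => URULLLUUR VALID
Fold 3: move[2]->D => URDLLLUUR INVALID (collision), skipped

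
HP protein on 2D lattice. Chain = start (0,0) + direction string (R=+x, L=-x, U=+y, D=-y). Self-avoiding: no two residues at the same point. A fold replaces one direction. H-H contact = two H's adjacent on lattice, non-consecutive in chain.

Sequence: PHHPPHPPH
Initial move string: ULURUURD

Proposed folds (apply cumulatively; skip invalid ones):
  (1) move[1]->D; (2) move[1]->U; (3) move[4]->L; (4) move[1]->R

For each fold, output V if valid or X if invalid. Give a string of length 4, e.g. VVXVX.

Initial: ULURUURD -> [(0, 0), (0, 1), (-1, 1), (-1, 2), (0, 2), (0, 3), (0, 4), (1, 4), (1, 3)]
Fold 1: move[1]->D => UDURUURD INVALID (collision), skipped
Fold 2: move[1]->U => UUURUURD VALID
Fold 3: move[4]->L => UUURLURD INVALID (collision), skipped
Fold 4: move[1]->R => URURUURD VALID

Answer: XVXV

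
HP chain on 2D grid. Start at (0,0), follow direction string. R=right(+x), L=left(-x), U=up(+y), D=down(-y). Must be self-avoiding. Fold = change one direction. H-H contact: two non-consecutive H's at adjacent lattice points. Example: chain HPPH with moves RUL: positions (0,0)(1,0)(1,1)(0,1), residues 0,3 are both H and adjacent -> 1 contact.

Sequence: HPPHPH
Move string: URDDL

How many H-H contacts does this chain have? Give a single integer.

Positions: [(0, 0), (0, 1), (1, 1), (1, 0), (1, -1), (0, -1)]
H-H contact: residue 0 @(0,0) - residue 3 @(1, 0)
H-H contact: residue 0 @(0,0) - residue 5 @(0, -1)

Answer: 2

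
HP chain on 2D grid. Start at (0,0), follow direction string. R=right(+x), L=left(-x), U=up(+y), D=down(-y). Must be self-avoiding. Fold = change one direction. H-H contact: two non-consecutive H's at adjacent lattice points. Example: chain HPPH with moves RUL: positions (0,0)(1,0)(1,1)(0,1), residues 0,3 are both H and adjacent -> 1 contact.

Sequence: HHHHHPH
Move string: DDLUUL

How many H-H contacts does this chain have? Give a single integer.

Positions: [(0, 0), (0, -1), (0, -2), (-1, -2), (-1, -1), (-1, 0), (-2, 0)]
H-H contact: residue 1 @(0,-1) - residue 4 @(-1, -1)

Answer: 1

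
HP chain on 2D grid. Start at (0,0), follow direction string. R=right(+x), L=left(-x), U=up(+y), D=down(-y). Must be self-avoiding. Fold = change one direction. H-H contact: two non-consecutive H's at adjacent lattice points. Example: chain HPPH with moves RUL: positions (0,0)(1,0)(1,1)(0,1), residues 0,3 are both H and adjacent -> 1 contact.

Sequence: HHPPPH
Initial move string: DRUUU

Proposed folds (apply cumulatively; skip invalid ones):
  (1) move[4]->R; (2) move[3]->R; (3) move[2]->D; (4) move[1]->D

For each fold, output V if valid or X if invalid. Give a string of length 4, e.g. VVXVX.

Initial: DRUUU -> [(0, 0), (0, -1), (1, -1), (1, 0), (1, 1), (1, 2)]
Fold 1: move[4]->R => DRUUR VALID
Fold 2: move[3]->R => DRURR VALID
Fold 3: move[2]->D => DRDRR VALID
Fold 4: move[1]->D => DDDRR VALID

Answer: VVVV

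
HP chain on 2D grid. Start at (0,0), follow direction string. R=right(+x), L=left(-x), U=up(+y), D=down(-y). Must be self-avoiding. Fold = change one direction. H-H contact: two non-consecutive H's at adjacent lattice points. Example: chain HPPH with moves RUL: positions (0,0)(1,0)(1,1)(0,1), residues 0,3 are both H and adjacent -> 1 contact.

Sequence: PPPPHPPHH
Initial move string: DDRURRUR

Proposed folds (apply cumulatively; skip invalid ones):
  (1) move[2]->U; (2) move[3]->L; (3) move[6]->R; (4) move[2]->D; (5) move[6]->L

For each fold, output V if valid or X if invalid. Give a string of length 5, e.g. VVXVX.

Initial: DDRURRUR -> [(0, 0), (0, -1), (0, -2), (1, -2), (1, -1), (2, -1), (3, -1), (3, 0), (4, 0)]
Fold 1: move[2]->U => DDUURRUR INVALID (collision), skipped
Fold 2: move[3]->L => DDRLRRUR INVALID (collision), skipped
Fold 3: move[6]->R => DDRURRRR VALID
Fold 4: move[2]->D => DDDURRRR INVALID (collision), skipped
Fold 5: move[6]->L => DDRURRLR INVALID (collision), skipped

Answer: XXVXX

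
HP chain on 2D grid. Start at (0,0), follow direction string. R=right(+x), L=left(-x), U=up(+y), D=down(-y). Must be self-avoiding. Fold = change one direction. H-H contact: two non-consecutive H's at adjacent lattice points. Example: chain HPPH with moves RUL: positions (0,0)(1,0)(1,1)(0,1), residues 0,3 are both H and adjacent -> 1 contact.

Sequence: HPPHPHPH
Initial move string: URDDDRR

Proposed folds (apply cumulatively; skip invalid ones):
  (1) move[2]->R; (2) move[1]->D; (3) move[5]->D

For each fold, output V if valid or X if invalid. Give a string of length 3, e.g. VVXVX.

Answer: VXV

Derivation:
Initial: URDDDRR -> [(0, 0), (0, 1), (1, 1), (1, 0), (1, -1), (1, -2), (2, -2), (3, -2)]
Fold 1: move[2]->R => URRDDRR VALID
Fold 2: move[1]->D => UDRDDRR INVALID (collision), skipped
Fold 3: move[5]->D => URRDDDR VALID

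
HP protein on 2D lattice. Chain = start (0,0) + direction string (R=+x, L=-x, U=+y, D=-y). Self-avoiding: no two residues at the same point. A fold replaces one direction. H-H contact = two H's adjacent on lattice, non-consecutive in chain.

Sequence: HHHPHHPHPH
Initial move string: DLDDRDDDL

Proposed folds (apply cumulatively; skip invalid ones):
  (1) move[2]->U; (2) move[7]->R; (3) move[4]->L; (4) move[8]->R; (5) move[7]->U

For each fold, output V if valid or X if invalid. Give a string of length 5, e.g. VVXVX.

Initial: DLDDRDDDL -> [(0, 0), (0, -1), (-1, -1), (-1, -2), (-1, -3), (0, -3), (0, -4), (0, -5), (0, -6), (-1, -6)]
Fold 1: move[2]->U => DLUDRDDDL INVALID (collision), skipped
Fold 2: move[7]->R => DLDDRDDRL INVALID (collision), skipped
Fold 3: move[4]->L => DLDDLDDDL VALID
Fold 4: move[8]->R => DLDDLDDDR VALID
Fold 5: move[7]->U => DLDDLDDUR INVALID (collision), skipped

Answer: XXVVX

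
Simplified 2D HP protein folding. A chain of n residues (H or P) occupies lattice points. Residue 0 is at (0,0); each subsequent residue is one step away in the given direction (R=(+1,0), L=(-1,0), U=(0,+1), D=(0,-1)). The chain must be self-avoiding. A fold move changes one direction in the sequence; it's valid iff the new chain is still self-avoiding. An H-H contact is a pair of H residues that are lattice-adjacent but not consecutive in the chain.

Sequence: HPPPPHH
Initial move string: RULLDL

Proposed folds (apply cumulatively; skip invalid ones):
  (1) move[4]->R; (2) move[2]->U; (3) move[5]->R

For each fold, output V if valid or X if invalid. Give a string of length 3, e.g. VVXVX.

Initial: RULLDL -> [(0, 0), (1, 0), (1, 1), (0, 1), (-1, 1), (-1, 0), (-2, 0)]
Fold 1: move[4]->R => RULLRL INVALID (collision), skipped
Fold 2: move[2]->U => RUULDL VALID
Fold 3: move[5]->R => RUULDR INVALID (collision), skipped

Answer: XVX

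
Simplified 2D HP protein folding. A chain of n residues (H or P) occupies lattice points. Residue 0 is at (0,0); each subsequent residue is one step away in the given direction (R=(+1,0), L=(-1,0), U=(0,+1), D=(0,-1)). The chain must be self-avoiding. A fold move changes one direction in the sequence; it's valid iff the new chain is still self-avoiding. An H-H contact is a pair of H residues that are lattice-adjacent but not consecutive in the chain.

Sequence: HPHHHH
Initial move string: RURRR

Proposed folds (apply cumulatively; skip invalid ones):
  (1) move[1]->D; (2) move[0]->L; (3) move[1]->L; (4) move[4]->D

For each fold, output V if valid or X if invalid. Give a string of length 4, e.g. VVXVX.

Answer: VVXV

Derivation:
Initial: RURRR -> [(0, 0), (1, 0), (1, 1), (2, 1), (3, 1), (4, 1)]
Fold 1: move[1]->D => RDRRR VALID
Fold 2: move[0]->L => LDRRR VALID
Fold 3: move[1]->L => LLRRR INVALID (collision), skipped
Fold 4: move[4]->D => LDRRD VALID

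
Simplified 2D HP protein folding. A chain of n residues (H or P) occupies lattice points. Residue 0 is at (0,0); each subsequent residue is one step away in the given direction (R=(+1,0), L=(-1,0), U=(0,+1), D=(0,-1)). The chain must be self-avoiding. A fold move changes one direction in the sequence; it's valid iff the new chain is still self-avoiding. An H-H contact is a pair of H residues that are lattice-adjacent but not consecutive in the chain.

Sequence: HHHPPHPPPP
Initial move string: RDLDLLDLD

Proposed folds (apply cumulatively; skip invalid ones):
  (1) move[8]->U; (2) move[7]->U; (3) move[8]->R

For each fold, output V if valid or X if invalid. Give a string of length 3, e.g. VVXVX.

Answer: VXX

Derivation:
Initial: RDLDLLDLD -> [(0, 0), (1, 0), (1, -1), (0, -1), (0, -2), (-1, -2), (-2, -2), (-2, -3), (-3, -3), (-3, -4)]
Fold 1: move[8]->U => RDLDLLDLU VALID
Fold 2: move[7]->U => RDLDLLDUU INVALID (collision), skipped
Fold 3: move[8]->R => RDLDLLDLR INVALID (collision), skipped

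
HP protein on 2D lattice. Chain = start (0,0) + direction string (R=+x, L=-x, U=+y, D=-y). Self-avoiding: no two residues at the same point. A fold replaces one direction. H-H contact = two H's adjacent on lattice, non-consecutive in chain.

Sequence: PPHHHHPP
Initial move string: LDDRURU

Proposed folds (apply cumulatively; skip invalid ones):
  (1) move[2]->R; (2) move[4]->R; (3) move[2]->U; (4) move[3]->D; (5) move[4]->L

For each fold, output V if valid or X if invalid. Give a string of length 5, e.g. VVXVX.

Initial: LDDRURU -> [(0, 0), (-1, 0), (-1, -1), (-1, -2), (0, -2), (0, -1), (1, -1), (1, 0)]
Fold 1: move[2]->R => LDRRURU VALID
Fold 2: move[4]->R => LDRRRRU VALID
Fold 3: move[2]->U => LDURRRU INVALID (collision), skipped
Fold 4: move[3]->D => LDRDRRU VALID
Fold 5: move[4]->L => LDRDLRU INVALID (collision), skipped

Answer: VVXVX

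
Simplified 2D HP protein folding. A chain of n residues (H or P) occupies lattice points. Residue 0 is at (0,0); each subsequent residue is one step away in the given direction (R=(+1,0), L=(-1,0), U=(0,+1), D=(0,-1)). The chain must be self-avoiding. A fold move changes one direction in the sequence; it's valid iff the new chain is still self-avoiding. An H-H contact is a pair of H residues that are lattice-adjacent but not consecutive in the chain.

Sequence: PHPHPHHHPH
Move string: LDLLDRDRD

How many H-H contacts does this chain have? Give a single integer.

Answer: 1

Derivation:
Positions: [(0, 0), (-1, 0), (-1, -1), (-2, -1), (-3, -1), (-3, -2), (-2, -2), (-2, -3), (-1, -3), (-1, -4)]
H-H contact: residue 3 @(-2,-1) - residue 6 @(-2, -2)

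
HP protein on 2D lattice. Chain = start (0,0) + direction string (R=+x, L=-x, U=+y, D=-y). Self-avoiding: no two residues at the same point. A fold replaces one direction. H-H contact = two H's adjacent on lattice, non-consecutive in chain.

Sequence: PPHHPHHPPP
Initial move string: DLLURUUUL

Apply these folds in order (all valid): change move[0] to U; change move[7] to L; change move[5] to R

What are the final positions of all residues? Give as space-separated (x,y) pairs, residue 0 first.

Initial moves: DLLURUUUL
Fold: move[0]->U => ULLURUUUL (positions: [(0, 0), (0, 1), (-1, 1), (-2, 1), (-2, 2), (-1, 2), (-1, 3), (-1, 4), (-1, 5), (-2, 5)])
Fold: move[7]->L => ULLURUULL (positions: [(0, 0), (0, 1), (-1, 1), (-2, 1), (-2, 2), (-1, 2), (-1, 3), (-1, 4), (-2, 4), (-3, 4)])
Fold: move[5]->R => ULLURRULL (positions: [(0, 0), (0, 1), (-1, 1), (-2, 1), (-2, 2), (-1, 2), (0, 2), (0, 3), (-1, 3), (-2, 3)])

Answer: (0,0) (0,1) (-1,1) (-2,1) (-2,2) (-1,2) (0,2) (0,3) (-1,3) (-2,3)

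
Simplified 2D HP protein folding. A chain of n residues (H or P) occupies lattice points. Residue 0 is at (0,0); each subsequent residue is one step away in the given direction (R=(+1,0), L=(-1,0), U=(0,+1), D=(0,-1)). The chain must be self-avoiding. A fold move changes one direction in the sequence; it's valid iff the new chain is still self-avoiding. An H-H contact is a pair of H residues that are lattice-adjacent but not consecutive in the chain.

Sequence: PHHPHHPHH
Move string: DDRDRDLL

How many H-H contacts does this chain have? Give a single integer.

Positions: [(0, 0), (0, -1), (0, -2), (1, -2), (1, -3), (2, -3), (2, -4), (1, -4), (0, -4)]
H-H contact: residue 4 @(1,-3) - residue 7 @(1, -4)

Answer: 1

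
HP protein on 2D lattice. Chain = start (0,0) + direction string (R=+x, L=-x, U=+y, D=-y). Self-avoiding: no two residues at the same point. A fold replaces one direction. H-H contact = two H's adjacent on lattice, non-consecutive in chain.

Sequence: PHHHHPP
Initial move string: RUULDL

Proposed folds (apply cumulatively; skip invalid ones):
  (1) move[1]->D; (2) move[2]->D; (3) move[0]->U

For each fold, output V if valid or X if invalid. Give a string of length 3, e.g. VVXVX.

Answer: XXV

Derivation:
Initial: RUULDL -> [(0, 0), (1, 0), (1, 1), (1, 2), (0, 2), (0, 1), (-1, 1)]
Fold 1: move[1]->D => RDULDL INVALID (collision), skipped
Fold 2: move[2]->D => RUDLDL INVALID (collision), skipped
Fold 3: move[0]->U => UUULDL VALID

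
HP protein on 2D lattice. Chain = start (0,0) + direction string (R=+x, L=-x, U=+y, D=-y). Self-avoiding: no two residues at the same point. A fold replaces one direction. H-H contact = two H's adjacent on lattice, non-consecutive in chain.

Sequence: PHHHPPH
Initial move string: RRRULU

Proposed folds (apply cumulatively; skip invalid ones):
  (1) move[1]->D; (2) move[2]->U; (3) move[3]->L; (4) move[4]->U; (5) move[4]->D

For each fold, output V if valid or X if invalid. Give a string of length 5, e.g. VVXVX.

Initial: RRRULU -> [(0, 0), (1, 0), (2, 0), (3, 0), (3, 1), (2, 1), (2, 2)]
Fold 1: move[1]->D => RDRULU INVALID (collision), skipped
Fold 2: move[2]->U => RRUULU VALID
Fold 3: move[3]->L => RRULLU VALID
Fold 4: move[4]->U => RRULUU VALID
Fold 5: move[4]->D => RRULDU INVALID (collision), skipped

Answer: XVVVX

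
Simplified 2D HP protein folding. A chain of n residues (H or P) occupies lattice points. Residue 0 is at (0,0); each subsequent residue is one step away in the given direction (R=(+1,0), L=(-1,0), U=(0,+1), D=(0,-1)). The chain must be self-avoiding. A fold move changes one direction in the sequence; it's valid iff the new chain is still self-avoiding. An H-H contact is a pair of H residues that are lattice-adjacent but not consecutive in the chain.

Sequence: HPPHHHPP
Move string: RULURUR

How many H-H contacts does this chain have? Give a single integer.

Positions: [(0, 0), (1, 0), (1, 1), (0, 1), (0, 2), (1, 2), (1, 3), (2, 3)]
H-H contact: residue 0 @(0,0) - residue 3 @(0, 1)

Answer: 1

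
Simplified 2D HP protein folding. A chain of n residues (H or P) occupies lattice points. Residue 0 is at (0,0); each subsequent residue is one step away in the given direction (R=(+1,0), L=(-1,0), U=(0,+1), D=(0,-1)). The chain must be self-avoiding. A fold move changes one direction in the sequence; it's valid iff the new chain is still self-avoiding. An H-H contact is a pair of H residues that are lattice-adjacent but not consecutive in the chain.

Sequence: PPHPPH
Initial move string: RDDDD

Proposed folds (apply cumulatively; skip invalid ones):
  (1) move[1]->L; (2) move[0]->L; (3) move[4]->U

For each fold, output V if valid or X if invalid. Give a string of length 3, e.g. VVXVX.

Initial: RDDDD -> [(0, 0), (1, 0), (1, -1), (1, -2), (1, -3), (1, -4)]
Fold 1: move[1]->L => RLDDD INVALID (collision), skipped
Fold 2: move[0]->L => LDDDD VALID
Fold 3: move[4]->U => LDDDU INVALID (collision), skipped

Answer: XVX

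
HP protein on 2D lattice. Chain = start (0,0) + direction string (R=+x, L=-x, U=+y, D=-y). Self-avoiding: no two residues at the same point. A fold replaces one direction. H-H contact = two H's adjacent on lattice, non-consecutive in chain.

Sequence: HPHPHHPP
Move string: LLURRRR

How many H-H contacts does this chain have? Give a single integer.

Answer: 1

Derivation:
Positions: [(0, 0), (-1, 0), (-2, 0), (-2, 1), (-1, 1), (0, 1), (1, 1), (2, 1)]
H-H contact: residue 0 @(0,0) - residue 5 @(0, 1)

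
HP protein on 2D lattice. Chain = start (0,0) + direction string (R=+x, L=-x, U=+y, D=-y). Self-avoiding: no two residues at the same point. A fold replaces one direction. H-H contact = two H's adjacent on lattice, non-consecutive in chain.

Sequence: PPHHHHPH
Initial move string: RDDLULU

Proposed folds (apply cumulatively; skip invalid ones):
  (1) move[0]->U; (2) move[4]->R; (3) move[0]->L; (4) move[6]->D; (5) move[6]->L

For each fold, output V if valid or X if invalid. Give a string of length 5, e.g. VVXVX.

Initial: RDDLULU -> [(0, 0), (1, 0), (1, -1), (1, -2), (0, -2), (0, -1), (-1, -1), (-1, 0)]
Fold 1: move[0]->U => UDDLULU INVALID (collision), skipped
Fold 2: move[4]->R => RDDLRLU INVALID (collision), skipped
Fold 3: move[0]->L => LDDLULU VALID
Fold 4: move[6]->D => LDDLULD VALID
Fold 5: move[6]->L => LDDLULL VALID

Answer: XXVVV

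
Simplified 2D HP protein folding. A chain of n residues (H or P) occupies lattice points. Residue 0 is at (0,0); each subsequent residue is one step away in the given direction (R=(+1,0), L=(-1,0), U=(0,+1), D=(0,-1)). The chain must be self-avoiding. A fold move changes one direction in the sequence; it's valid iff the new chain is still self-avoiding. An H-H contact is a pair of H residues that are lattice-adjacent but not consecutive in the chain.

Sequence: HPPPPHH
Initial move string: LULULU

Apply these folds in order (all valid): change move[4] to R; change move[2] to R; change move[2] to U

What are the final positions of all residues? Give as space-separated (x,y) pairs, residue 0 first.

Answer: (0,0) (-1,0) (-1,1) (-1,2) (-1,3) (0,3) (0,4)

Derivation:
Initial moves: LULULU
Fold: move[4]->R => LULURU (positions: [(0, 0), (-1, 0), (-1, 1), (-2, 1), (-2, 2), (-1, 2), (-1, 3)])
Fold: move[2]->R => LURURU (positions: [(0, 0), (-1, 0), (-1, 1), (0, 1), (0, 2), (1, 2), (1, 3)])
Fold: move[2]->U => LUUURU (positions: [(0, 0), (-1, 0), (-1, 1), (-1, 2), (-1, 3), (0, 3), (0, 4)])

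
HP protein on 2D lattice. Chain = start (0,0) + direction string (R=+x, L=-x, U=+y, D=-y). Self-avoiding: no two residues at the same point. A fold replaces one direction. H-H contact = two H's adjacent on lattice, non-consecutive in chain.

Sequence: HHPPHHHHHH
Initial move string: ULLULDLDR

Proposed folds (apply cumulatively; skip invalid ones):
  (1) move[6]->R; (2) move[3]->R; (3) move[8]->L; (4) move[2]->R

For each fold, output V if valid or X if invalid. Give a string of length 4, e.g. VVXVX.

Answer: XXVX

Derivation:
Initial: ULLULDLDR -> [(0, 0), (0, 1), (-1, 1), (-2, 1), (-2, 2), (-3, 2), (-3, 1), (-4, 1), (-4, 0), (-3, 0)]
Fold 1: move[6]->R => ULLULDRDR INVALID (collision), skipped
Fold 2: move[3]->R => ULLRLDLDR INVALID (collision), skipped
Fold 3: move[8]->L => ULLULDLDL VALID
Fold 4: move[2]->R => ULRULDLDL INVALID (collision), skipped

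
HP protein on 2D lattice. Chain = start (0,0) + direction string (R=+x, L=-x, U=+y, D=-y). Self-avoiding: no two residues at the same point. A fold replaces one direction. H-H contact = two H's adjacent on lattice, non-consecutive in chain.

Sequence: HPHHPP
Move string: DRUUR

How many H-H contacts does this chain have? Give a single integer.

Positions: [(0, 0), (0, -1), (1, -1), (1, 0), (1, 1), (2, 1)]
H-H contact: residue 0 @(0,0) - residue 3 @(1, 0)

Answer: 1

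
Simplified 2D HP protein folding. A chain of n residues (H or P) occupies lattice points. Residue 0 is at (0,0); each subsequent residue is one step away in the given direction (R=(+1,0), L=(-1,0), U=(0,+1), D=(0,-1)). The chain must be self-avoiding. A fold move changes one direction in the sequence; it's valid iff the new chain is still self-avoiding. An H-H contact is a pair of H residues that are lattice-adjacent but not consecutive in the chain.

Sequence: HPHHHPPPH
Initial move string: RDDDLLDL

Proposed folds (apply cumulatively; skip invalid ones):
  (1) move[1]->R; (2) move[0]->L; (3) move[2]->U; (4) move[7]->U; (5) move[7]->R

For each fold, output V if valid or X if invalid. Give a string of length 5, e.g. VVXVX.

Initial: RDDDLLDL -> [(0, 0), (1, 0), (1, -1), (1, -2), (1, -3), (0, -3), (-1, -3), (-1, -4), (-2, -4)]
Fold 1: move[1]->R => RRDDLLDL VALID
Fold 2: move[0]->L => LRDDLLDL INVALID (collision), skipped
Fold 3: move[2]->U => RRUDLLDL INVALID (collision), skipped
Fold 4: move[7]->U => RRDDLLDU INVALID (collision), skipped
Fold 5: move[7]->R => RRDDLLDR VALID

Answer: VXXXV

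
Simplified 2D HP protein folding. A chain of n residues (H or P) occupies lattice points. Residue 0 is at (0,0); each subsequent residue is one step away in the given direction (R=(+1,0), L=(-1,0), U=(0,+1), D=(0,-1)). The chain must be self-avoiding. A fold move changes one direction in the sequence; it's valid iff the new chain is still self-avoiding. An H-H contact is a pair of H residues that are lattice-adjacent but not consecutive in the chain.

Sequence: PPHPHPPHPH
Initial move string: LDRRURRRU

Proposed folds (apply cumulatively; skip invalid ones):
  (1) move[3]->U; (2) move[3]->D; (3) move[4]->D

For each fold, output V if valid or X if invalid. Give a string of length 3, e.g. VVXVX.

Answer: XXV

Derivation:
Initial: LDRRURRRU -> [(0, 0), (-1, 0), (-1, -1), (0, -1), (1, -1), (1, 0), (2, 0), (3, 0), (4, 0), (4, 1)]
Fold 1: move[3]->U => LDRUURRRU INVALID (collision), skipped
Fold 2: move[3]->D => LDRDURRRU INVALID (collision), skipped
Fold 3: move[4]->D => LDRRDRRRU VALID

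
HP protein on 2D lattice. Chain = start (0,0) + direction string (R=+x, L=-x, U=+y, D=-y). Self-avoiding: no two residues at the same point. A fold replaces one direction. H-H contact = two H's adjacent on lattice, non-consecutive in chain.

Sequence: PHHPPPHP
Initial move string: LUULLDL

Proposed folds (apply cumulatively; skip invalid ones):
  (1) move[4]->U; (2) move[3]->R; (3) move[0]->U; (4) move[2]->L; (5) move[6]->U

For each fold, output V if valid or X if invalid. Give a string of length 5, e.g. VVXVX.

Answer: XXVVX

Derivation:
Initial: LUULLDL -> [(0, 0), (-1, 0), (-1, 1), (-1, 2), (-2, 2), (-3, 2), (-3, 1), (-4, 1)]
Fold 1: move[4]->U => LUULUDL INVALID (collision), skipped
Fold 2: move[3]->R => LUURLDL INVALID (collision), skipped
Fold 3: move[0]->U => UUULLDL VALID
Fold 4: move[2]->L => UULLLDL VALID
Fold 5: move[6]->U => UULLLDU INVALID (collision), skipped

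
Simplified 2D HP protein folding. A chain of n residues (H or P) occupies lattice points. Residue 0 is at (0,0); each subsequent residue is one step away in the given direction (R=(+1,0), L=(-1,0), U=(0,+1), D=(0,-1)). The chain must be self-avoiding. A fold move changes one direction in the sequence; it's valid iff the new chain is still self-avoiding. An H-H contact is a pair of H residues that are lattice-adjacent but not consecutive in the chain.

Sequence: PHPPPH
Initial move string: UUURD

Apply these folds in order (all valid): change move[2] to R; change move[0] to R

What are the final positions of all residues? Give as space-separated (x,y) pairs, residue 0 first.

Initial moves: UUURD
Fold: move[2]->R => UURRD (positions: [(0, 0), (0, 1), (0, 2), (1, 2), (2, 2), (2, 1)])
Fold: move[0]->R => RURRD (positions: [(0, 0), (1, 0), (1, 1), (2, 1), (3, 1), (3, 0)])

Answer: (0,0) (1,0) (1,1) (2,1) (3,1) (3,0)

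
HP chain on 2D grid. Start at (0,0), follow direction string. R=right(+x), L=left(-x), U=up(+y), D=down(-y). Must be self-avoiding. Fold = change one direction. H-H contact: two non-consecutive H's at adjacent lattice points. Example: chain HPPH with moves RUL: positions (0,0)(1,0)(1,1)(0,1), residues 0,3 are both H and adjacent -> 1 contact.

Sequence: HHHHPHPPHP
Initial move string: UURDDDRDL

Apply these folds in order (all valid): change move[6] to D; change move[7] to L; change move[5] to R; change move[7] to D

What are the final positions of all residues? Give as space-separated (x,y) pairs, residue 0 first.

Answer: (0,0) (0,1) (0,2) (1,2) (1,1) (1,0) (2,0) (2,-1) (2,-2) (1,-2)

Derivation:
Initial moves: UURDDDRDL
Fold: move[6]->D => UURDDDDDL (positions: [(0, 0), (0, 1), (0, 2), (1, 2), (1, 1), (1, 0), (1, -1), (1, -2), (1, -3), (0, -3)])
Fold: move[7]->L => UURDDDDLL (positions: [(0, 0), (0, 1), (0, 2), (1, 2), (1, 1), (1, 0), (1, -1), (1, -2), (0, -2), (-1, -2)])
Fold: move[5]->R => UURDDRDLL (positions: [(0, 0), (0, 1), (0, 2), (1, 2), (1, 1), (1, 0), (2, 0), (2, -1), (1, -1), (0, -1)])
Fold: move[7]->D => UURDDRDDL (positions: [(0, 0), (0, 1), (0, 2), (1, 2), (1, 1), (1, 0), (2, 0), (2, -1), (2, -2), (1, -2)])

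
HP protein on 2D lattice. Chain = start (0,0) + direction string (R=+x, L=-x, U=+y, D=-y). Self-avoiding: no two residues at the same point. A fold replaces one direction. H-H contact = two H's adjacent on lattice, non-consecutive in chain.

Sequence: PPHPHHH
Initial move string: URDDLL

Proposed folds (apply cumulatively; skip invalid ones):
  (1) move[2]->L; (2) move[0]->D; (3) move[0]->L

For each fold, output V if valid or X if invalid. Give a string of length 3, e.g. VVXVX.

Initial: URDDLL -> [(0, 0), (0, 1), (1, 1), (1, 0), (1, -1), (0, -1), (-1, -1)]
Fold 1: move[2]->L => URLDLL INVALID (collision), skipped
Fold 2: move[0]->D => DRDDLL VALID
Fold 3: move[0]->L => LRDDLL INVALID (collision), skipped

Answer: XVX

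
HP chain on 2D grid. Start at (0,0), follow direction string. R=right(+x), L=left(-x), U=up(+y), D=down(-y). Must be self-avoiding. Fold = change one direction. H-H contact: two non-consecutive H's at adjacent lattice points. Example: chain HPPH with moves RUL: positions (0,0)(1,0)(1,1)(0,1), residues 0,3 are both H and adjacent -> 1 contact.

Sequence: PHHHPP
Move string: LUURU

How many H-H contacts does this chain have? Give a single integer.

Answer: 0

Derivation:
Positions: [(0, 0), (-1, 0), (-1, 1), (-1, 2), (0, 2), (0, 3)]
No H-H contacts found.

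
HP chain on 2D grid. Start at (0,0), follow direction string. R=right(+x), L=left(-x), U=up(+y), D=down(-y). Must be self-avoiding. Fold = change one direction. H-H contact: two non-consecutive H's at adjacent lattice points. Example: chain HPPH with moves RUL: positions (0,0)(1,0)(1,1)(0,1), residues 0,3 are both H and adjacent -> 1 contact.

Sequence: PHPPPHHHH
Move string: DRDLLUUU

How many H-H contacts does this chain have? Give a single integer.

Answer: 1

Derivation:
Positions: [(0, 0), (0, -1), (1, -1), (1, -2), (0, -2), (-1, -2), (-1, -1), (-1, 0), (-1, 1)]
H-H contact: residue 1 @(0,-1) - residue 6 @(-1, -1)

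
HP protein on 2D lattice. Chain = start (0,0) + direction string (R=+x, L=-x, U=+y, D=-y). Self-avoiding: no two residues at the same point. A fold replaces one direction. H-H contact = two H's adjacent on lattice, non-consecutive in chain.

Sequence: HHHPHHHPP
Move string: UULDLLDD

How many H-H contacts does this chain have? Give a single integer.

Positions: [(0, 0), (0, 1), (0, 2), (-1, 2), (-1, 1), (-2, 1), (-3, 1), (-3, 0), (-3, -1)]
H-H contact: residue 1 @(0,1) - residue 4 @(-1, 1)

Answer: 1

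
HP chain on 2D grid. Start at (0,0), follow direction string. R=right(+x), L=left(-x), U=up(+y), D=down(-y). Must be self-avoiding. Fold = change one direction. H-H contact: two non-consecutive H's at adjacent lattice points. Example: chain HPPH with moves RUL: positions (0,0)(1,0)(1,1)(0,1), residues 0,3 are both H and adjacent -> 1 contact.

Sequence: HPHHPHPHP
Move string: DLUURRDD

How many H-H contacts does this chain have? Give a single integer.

Positions: [(0, 0), (0, -1), (-1, -1), (-1, 0), (-1, 1), (0, 1), (1, 1), (1, 0), (1, -1)]
H-H contact: residue 0 @(0,0) - residue 7 @(1, 0)
H-H contact: residue 0 @(0,0) - residue 3 @(-1, 0)
H-H contact: residue 0 @(0,0) - residue 5 @(0, 1)

Answer: 3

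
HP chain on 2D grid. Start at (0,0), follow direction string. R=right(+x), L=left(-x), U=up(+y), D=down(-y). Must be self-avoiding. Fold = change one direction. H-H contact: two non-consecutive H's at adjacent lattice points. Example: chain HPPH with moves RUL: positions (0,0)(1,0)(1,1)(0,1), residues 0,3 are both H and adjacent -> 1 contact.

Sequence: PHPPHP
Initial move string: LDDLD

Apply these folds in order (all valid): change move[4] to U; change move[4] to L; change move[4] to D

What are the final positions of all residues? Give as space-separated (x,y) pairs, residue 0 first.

Initial moves: LDDLD
Fold: move[4]->U => LDDLU (positions: [(0, 0), (-1, 0), (-1, -1), (-1, -2), (-2, -2), (-2, -1)])
Fold: move[4]->L => LDDLL (positions: [(0, 0), (-1, 0), (-1, -1), (-1, -2), (-2, -2), (-3, -2)])
Fold: move[4]->D => LDDLD (positions: [(0, 0), (-1, 0), (-1, -1), (-1, -2), (-2, -2), (-2, -3)])

Answer: (0,0) (-1,0) (-1,-1) (-1,-2) (-2,-2) (-2,-3)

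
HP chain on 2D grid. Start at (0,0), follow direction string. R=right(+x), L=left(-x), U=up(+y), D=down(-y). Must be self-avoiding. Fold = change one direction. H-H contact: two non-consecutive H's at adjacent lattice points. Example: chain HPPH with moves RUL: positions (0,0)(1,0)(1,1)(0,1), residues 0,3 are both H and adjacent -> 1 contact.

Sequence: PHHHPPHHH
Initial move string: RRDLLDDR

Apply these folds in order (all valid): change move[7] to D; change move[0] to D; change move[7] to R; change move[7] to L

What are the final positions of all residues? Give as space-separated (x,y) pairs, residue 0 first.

Answer: (0,0) (0,-1) (1,-1) (1,-2) (0,-2) (-1,-2) (-1,-3) (-1,-4) (-2,-4)

Derivation:
Initial moves: RRDLLDDR
Fold: move[7]->D => RRDLLDDD (positions: [(0, 0), (1, 0), (2, 0), (2, -1), (1, -1), (0, -1), (0, -2), (0, -3), (0, -4)])
Fold: move[0]->D => DRDLLDDD (positions: [(0, 0), (0, -1), (1, -1), (1, -2), (0, -2), (-1, -2), (-1, -3), (-1, -4), (-1, -5)])
Fold: move[7]->R => DRDLLDDR (positions: [(0, 0), (0, -1), (1, -1), (1, -2), (0, -2), (-1, -2), (-1, -3), (-1, -4), (0, -4)])
Fold: move[7]->L => DRDLLDDL (positions: [(0, 0), (0, -1), (1, -1), (1, -2), (0, -2), (-1, -2), (-1, -3), (-1, -4), (-2, -4)])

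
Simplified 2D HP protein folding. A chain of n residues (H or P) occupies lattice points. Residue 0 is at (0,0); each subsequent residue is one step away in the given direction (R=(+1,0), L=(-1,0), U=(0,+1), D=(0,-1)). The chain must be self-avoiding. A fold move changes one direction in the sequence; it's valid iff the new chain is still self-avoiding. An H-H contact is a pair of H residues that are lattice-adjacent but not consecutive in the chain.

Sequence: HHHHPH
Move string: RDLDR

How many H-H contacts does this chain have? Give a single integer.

Positions: [(0, 0), (1, 0), (1, -1), (0, -1), (0, -2), (1, -2)]
H-H contact: residue 0 @(0,0) - residue 3 @(0, -1)
H-H contact: residue 2 @(1,-1) - residue 5 @(1, -2)

Answer: 2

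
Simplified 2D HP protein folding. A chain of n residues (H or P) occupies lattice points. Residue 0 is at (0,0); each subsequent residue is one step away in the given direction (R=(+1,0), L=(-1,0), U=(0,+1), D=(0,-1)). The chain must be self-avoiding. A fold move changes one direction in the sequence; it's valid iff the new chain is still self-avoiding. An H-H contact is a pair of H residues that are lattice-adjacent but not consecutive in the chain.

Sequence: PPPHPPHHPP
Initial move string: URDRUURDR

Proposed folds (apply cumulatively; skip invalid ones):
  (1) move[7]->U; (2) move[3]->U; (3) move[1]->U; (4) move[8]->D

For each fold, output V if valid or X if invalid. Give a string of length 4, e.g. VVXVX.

Answer: VXXX

Derivation:
Initial: URDRUURDR -> [(0, 0), (0, 1), (1, 1), (1, 0), (2, 0), (2, 1), (2, 2), (3, 2), (3, 1), (4, 1)]
Fold 1: move[7]->U => URDRUURUR VALID
Fold 2: move[3]->U => URDUUURUR INVALID (collision), skipped
Fold 3: move[1]->U => UUDRUURUR INVALID (collision), skipped
Fold 4: move[8]->D => URDRUURUD INVALID (collision), skipped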